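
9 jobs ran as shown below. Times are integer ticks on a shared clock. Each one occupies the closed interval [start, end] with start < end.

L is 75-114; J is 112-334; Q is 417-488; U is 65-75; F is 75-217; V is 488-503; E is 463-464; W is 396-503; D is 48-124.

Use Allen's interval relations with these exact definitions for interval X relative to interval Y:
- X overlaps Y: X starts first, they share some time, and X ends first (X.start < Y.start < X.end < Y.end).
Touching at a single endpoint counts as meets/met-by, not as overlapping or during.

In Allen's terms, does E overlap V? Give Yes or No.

E = [463, 464], V = [488, 503].
Actual relation of E to V: before.
Asked whether 'overlaps' holds → No.

No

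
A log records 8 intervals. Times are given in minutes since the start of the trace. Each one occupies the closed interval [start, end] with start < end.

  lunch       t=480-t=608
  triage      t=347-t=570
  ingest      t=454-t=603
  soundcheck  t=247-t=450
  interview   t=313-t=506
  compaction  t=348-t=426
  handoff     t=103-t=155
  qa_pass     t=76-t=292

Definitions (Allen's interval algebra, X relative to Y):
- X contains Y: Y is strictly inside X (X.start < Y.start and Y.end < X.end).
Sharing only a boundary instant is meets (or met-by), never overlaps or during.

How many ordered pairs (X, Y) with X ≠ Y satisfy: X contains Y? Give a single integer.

Checking all 56 ordered pairs for relation 'contains'; matching pairs in alphabetical order:
(interview, compaction): interview contains compaction ✓
(qa_pass, handoff): qa_pass contains handoff ✓
(soundcheck, compaction): soundcheck contains compaction ✓
(triage, compaction): triage contains compaction ✓
Count: 4.

4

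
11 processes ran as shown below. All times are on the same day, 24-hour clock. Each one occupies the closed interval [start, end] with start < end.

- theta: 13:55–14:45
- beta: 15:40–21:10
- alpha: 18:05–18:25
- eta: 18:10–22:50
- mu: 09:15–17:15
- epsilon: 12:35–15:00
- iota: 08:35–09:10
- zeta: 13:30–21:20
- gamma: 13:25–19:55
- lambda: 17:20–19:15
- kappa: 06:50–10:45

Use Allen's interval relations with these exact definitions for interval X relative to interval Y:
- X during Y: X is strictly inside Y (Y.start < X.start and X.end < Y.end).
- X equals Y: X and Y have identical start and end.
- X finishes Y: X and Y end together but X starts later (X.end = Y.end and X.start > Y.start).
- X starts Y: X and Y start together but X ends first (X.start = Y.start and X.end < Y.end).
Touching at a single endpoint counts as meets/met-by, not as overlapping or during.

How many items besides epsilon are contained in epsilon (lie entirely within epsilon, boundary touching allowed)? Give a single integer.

Target epsilon = [12:35, 15:00].
alpha [18:05, 18:25] → after → no.
beta [15:40, 21:10] → after → no.
eta [18:10, 22:50] → after → no.
gamma [13:25, 19:55] → overlapped-by → no.
iota [08:35, 09:10] → before → no.
kappa [06:50, 10:45] → before → no.
lambda [17:20, 19:15] → after → no.
mu [09:15, 17:15] → contains → no.
theta [13:55, 14:45] → during → counts.
zeta [13:30, 21:20] → overlapped-by → no.
Total: 1.

1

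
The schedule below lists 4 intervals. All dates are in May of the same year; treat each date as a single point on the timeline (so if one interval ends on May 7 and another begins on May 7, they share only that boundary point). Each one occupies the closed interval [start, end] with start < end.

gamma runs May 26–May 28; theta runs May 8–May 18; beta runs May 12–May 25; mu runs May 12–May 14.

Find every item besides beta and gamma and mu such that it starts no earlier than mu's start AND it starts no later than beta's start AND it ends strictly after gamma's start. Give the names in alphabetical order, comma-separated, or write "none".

Conditions: its start is no earlier than mu's start (X.start >= May 12) AND its start is no later than beta's start (X.start <= May 12) AND its end is strictly after gamma's start (X.end > May 26).
theta: start May 8 >= May 12? ✗; start May 8 <= May 12? ✓; end May 18 > May 26? ✗ → no.
Result: none.

none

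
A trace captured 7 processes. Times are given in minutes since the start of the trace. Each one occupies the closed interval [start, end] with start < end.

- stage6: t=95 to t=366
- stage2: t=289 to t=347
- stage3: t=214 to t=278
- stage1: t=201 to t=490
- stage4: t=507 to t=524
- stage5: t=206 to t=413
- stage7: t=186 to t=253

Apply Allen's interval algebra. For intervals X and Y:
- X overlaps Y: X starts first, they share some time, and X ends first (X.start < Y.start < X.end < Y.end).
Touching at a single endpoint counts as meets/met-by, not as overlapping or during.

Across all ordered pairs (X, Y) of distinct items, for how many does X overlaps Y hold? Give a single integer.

5

Checking all 42 ordered pairs for relation 'overlaps'; matching pairs in alphabetical order:
(stage6, stage1): stage6 overlaps stage1 ✓
(stage6, stage5): stage6 overlaps stage5 ✓
(stage7, stage1): stage7 overlaps stage1 ✓
(stage7, stage3): stage7 overlaps stage3 ✓
(stage7, stage5): stage7 overlaps stage5 ✓
Count: 5.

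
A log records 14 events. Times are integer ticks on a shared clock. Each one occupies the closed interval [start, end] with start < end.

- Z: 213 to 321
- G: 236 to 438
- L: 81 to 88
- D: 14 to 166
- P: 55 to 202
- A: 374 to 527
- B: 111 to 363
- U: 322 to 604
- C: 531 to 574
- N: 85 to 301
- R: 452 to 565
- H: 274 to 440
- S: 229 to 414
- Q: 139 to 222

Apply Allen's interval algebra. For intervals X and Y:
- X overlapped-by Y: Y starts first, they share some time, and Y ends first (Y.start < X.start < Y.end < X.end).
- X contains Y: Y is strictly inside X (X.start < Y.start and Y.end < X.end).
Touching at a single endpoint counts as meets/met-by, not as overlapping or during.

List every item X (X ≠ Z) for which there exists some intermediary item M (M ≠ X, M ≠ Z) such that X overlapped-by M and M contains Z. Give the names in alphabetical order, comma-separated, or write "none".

Target Z = [213, 321].
Intermediaries M with M contains Z: B.
Via B — items with X overlapped-by B: G, H, S, U.
Union: G, H, S, U.

G, H, S, U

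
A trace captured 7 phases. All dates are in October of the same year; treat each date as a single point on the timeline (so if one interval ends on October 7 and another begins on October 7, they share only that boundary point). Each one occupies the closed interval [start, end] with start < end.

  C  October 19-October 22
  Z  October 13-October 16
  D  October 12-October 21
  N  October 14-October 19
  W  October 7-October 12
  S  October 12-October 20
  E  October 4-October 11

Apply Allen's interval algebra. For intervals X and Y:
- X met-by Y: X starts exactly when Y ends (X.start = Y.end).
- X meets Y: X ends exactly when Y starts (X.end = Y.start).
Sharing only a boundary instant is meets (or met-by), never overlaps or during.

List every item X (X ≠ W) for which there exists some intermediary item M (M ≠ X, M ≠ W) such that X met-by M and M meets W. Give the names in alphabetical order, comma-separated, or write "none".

none

Target W = [October 7, October 12].
Intermediaries M with M meets W: none.
Union: none.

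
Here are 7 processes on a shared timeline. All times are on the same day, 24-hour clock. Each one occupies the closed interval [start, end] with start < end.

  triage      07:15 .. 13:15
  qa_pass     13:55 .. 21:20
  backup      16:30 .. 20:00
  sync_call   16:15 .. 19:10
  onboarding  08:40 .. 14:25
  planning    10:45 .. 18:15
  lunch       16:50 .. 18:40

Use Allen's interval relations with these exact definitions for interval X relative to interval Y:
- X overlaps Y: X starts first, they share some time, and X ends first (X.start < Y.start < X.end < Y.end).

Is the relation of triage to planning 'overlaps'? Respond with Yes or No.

Yes

triage = [07:15, 13:15], planning = [10:45, 18:15].
Actual relation of triage to planning: overlaps.
Asked whether 'overlaps' holds → Yes.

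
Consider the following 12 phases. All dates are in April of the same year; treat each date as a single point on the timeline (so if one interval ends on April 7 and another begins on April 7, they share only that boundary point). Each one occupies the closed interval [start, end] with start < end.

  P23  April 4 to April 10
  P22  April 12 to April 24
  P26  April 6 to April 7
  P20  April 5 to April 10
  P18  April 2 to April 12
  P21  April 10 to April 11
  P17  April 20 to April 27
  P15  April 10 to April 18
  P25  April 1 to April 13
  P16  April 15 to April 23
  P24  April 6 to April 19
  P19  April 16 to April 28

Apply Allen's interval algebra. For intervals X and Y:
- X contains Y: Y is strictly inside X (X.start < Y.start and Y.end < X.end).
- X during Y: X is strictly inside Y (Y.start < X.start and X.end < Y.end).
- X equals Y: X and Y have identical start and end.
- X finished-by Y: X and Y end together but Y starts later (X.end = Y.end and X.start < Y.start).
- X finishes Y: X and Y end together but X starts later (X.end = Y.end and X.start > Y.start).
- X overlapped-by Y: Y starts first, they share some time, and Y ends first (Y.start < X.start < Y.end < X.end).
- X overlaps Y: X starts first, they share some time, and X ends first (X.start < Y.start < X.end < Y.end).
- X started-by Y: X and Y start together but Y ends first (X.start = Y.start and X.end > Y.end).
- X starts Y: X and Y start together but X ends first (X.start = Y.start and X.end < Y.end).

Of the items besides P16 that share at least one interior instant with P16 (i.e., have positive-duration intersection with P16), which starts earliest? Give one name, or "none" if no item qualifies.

P24

Target P16 = [April 15, April 23].
P15 [April 10, April 18] → overlaps → candidate.
P17 [April 20, April 27] → overlapped-by → candidate.
P18 [April 2, April 12] → before → excluded.
P19 [April 16, April 28] → overlapped-by → candidate.
P20 [April 5, April 10] → before → excluded.
P21 [April 10, April 11] → before → excluded.
P22 [April 12, April 24] → contains → candidate.
P23 [April 4, April 10] → before → excluded.
P24 [April 6, April 19] → overlaps → candidate.
P25 [April 1, April 13] → before → excluded.
P26 [April 6, April 7] → before → excluded.
Among candidates, earliest start is April 6 → P24.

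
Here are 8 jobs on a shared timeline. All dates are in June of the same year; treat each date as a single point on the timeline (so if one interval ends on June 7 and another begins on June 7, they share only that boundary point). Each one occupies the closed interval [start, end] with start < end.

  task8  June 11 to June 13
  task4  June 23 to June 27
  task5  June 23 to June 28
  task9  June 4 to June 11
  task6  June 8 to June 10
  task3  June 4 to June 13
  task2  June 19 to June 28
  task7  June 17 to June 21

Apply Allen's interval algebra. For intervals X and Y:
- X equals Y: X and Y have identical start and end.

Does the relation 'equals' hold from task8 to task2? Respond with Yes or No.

task8 = [June 11, June 13], task2 = [June 19, June 28].
Actual relation of task8 to task2: before.
Asked whether 'equals' holds → No.

No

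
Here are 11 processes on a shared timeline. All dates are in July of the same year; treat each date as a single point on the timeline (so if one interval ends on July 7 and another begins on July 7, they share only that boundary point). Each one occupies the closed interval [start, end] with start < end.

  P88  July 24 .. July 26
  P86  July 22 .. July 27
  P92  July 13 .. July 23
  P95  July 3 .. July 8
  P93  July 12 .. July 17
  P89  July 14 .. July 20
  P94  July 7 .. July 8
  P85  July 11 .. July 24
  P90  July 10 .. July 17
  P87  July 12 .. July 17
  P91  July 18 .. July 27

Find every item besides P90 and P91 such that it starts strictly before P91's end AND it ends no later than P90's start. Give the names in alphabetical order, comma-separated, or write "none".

Conditions: its start is strictly before P91's end (X.start < July 27) AND its end is no later than P90's start (X.end <= July 10).
P85: start July 11 < July 27? ✓; end July 24 <= July 10? ✗ → no.
P86: start July 22 < July 27? ✓; end July 27 <= July 10? ✗ → no.
P87: start July 12 < July 27? ✓; end July 17 <= July 10? ✗ → no.
P88: start July 24 < July 27? ✓; end July 26 <= July 10? ✗ → no.
P89: start July 14 < July 27? ✓; end July 20 <= July 10? ✗ → no.
P92: start July 13 < July 27? ✓; end July 23 <= July 10? ✗ → no.
P93: start July 12 < July 27? ✓; end July 17 <= July 10? ✗ → no.
P94: start July 7 < July 27? ✓; end July 8 <= July 10? ✓ → yes.
P95: start July 3 < July 27? ✓; end July 8 <= July 10? ✓ → yes.
Result: P94, P95.

P94, P95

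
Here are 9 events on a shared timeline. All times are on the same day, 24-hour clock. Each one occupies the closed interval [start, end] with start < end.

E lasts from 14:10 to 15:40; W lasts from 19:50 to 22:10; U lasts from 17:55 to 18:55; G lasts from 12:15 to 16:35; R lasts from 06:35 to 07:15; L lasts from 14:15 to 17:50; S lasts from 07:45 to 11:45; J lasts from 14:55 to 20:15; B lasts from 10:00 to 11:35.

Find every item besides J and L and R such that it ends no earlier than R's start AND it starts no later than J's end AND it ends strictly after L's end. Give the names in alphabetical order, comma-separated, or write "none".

Conditions: its end is no earlier than R's start (X.end >= 06:35) AND its start is no later than J's end (X.start <= 20:15) AND its end is strictly after L's end (X.end > 17:50).
B: end 11:35 >= 06:35? ✓; start 10:00 <= 20:15? ✓; end 11:35 > 17:50? ✗ → no.
E: end 15:40 >= 06:35? ✓; start 14:10 <= 20:15? ✓; end 15:40 > 17:50? ✗ → no.
G: end 16:35 >= 06:35? ✓; start 12:15 <= 20:15? ✓; end 16:35 > 17:50? ✗ → no.
S: end 11:45 >= 06:35? ✓; start 07:45 <= 20:15? ✓; end 11:45 > 17:50? ✗ → no.
U: end 18:55 >= 06:35? ✓; start 17:55 <= 20:15? ✓; end 18:55 > 17:50? ✓ → yes.
W: end 22:10 >= 06:35? ✓; start 19:50 <= 20:15? ✓; end 22:10 > 17:50? ✓ → yes.
Result: U, W.

U, W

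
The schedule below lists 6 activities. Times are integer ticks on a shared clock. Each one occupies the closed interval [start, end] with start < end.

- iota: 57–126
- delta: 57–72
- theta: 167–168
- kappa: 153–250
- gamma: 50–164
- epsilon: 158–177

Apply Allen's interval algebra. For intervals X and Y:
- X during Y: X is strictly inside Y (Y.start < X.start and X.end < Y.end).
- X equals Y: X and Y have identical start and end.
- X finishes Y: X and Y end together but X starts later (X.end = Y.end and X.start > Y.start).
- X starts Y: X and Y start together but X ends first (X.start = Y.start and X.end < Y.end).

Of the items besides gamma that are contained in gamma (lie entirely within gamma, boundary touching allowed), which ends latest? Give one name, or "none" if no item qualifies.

iota

Target gamma = [50, 164].
delta [57, 72] → during → candidate.
epsilon [158, 177] → overlapped-by → excluded.
iota [57, 126] → during → candidate.
kappa [153, 250] → overlapped-by → excluded.
theta [167, 168] → after → excluded.
Among candidates, latest end is 126 → iota.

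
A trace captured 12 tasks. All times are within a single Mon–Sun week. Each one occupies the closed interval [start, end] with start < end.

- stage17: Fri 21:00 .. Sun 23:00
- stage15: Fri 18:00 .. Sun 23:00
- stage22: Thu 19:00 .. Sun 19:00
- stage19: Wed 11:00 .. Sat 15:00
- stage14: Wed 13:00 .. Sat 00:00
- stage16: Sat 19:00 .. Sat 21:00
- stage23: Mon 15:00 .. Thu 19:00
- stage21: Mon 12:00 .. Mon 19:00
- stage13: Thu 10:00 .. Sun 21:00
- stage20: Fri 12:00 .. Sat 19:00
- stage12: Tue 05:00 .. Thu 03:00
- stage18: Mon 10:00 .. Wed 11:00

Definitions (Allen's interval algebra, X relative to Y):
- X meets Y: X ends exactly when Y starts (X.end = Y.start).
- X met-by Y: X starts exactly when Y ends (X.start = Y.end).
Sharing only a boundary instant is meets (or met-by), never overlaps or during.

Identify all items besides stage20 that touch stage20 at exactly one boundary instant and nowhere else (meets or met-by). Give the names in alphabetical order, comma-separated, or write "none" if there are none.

Target stage20 = [Fri 12:00, Sat 19:00].
stage12 [Tue 05:00, Thu 03:00] → before → no.
stage13 [Thu 10:00, Sun 21:00] → contains → no.
stage14 [Wed 13:00, Sat 00:00] → overlaps → no.
stage15 [Fri 18:00, Sun 23:00] → overlapped-by → no.
stage16 [Sat 19:00, Sat 21:00] → met-by → yes.
stage17 [Fri 21:00, Sun 23:00] → overlapped-by → no.
stage18 [Mon 10:00, Wed 11:00] → before → no.
stage19 [Wed 11:00, Sat 15:00] → overlaps → no.
stage21 [Mon 12:00, Mon 19:00] → before → no.
stage22 [Thu 19:00, Sun 19:00] → contains → no.
stage23 [Mon 15:00, Thu 19:00] → before → no.
Result: stage16.

stage16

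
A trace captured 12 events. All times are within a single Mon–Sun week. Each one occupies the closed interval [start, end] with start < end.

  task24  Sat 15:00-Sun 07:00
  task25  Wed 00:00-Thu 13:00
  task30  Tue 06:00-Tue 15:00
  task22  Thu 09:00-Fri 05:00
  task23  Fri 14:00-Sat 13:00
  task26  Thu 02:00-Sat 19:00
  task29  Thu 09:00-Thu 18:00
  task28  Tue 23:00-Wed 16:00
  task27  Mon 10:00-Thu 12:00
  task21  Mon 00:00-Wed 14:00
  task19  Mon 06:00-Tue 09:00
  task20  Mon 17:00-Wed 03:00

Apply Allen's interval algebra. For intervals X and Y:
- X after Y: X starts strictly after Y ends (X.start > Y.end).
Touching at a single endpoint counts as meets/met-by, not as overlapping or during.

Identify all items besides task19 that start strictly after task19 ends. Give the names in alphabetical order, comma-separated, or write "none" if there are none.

task22, task23, task24, task25, task26, task28, task29

Target task19 = [Mon 06:00, Tue 09:00].
task20 [Mon 17:00, Wed 03:00] → overlapped-by → no.
task21 [Mon 00:00, Wed 14:00] → contains → no.
task22 [Thu 09:00, Fri 05:00] → after → yes.
task23 [Fri 14:00, Sat 13:00] → after → yes.
task24 [Sat 15:00, Sun 07:00] → after → yes.
task25 [Wed 00:00, Thu 13:00] → after → yes.
task26 [Thu 02:00, Sat 19:00] → after → yes.
task27 [Mon 10:00, Thu 12:00] → overlapped-by → no.
task28 [Tue 23:00, Wed 16:00] → after → yes.
task29 [Thu 09:00, Thu 18:00] → after → yes.
task30 [Tue 06:00, Tue 15:00] → overlapped-by → no.
Result: task22, task23, task24, task25, task26, task28, task29.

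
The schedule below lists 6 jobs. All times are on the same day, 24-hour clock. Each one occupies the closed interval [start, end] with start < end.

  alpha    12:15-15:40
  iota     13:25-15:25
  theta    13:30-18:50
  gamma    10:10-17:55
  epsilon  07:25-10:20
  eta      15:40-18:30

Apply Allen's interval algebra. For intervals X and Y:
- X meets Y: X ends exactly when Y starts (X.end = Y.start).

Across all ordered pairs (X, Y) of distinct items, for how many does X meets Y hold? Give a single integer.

Checking all 30 ordered pairs for relation 'meets'; matching pairs in alphabetical order:
(alpha, eta): alpha meets eta ✓
Count: 1.

1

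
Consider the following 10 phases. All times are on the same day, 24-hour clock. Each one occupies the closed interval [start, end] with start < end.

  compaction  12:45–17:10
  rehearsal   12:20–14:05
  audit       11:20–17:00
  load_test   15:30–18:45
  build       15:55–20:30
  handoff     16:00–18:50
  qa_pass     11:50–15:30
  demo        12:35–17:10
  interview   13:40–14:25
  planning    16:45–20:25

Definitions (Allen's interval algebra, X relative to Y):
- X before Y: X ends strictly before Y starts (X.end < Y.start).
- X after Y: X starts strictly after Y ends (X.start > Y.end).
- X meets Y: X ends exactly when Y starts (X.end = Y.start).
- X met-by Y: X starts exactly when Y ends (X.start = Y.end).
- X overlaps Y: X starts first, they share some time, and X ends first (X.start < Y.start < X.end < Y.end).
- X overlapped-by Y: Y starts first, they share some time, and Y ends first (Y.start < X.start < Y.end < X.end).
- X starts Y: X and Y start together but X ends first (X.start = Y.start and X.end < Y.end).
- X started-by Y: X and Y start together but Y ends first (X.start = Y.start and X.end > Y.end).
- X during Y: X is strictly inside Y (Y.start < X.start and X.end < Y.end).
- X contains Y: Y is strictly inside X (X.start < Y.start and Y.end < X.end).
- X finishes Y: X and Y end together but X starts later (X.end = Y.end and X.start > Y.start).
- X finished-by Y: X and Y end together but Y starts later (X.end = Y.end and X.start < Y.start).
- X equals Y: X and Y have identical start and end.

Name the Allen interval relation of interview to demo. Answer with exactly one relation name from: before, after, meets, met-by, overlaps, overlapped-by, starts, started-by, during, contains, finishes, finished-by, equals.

during

interview = [13:40, 14:25]; demo = [12:35, 17:10].
Compare endpoints: interview.start > demo.start, interview.start < demo.end, interview.end > demo.start, interview.end < demo.end.
That pattern is 'during'.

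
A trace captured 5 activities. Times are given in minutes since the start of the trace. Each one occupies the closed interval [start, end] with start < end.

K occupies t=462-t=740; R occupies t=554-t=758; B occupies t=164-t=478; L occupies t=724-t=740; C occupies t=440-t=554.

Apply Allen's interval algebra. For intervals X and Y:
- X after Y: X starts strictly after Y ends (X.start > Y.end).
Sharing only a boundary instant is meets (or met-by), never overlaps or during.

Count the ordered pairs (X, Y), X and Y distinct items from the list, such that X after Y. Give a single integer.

Checking all 20 ordered pairs for relation 'after'; matching pairs in alphabetical order:
(L, B): L after B ✓
(L, C): L after C ✓
(R, B): R after B ✓
Count: 3.

3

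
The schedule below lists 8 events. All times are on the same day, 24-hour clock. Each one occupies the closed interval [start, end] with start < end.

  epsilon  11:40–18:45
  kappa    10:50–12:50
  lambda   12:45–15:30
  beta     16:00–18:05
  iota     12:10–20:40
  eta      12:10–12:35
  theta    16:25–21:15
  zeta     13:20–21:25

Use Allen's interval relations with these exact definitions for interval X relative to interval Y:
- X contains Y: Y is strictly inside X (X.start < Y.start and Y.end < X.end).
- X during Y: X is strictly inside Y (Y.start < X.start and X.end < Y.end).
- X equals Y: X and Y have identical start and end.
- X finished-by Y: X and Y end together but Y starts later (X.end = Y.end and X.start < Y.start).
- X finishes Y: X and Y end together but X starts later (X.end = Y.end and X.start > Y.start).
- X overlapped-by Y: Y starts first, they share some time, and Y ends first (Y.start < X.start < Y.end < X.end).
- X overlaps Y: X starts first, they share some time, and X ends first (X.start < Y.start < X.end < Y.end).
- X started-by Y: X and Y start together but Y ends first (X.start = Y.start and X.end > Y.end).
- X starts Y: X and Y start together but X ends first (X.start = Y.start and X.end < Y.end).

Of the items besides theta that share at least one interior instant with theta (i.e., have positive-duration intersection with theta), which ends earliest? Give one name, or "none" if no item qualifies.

beta

Target theta = [16:25, 21:15].
beta [16:00, 18:05] → overlaps → candidate.
epsilon [11:40, 18:45] → overlaps → candidate.
eta [12:10, 12:35] → before → excluded.
iota [12:10, 20:40] → overlaps → candidate.
kappa [10:50, 12:50] → before → excluded.
lambda [12:45, 15:30] → before → excluded.
zeta [13:20, 21:25] → contains → candidate.
Among candidates, earliest end is 18:05 → beta.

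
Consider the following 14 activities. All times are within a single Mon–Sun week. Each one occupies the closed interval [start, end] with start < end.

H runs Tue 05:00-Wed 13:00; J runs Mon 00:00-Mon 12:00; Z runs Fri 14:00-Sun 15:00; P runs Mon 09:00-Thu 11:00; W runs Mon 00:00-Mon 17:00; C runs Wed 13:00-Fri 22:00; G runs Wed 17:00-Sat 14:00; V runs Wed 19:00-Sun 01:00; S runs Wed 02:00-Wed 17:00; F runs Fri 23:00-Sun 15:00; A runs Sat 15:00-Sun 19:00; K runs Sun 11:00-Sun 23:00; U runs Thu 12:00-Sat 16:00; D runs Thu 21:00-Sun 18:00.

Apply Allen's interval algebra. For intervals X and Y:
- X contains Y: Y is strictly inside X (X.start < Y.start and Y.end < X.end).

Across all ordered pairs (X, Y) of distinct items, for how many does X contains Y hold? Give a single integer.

Checking all 182 ordered pairs for relation 'contains'; matching pairs in alphabetical order:
(D, F): D contains F ✓
(D, Z): D contains Z ✓
(P, H): P contains H ✓
(P, S): P contains S ✓
(V, U): V contains U ✓
Count: 5.

5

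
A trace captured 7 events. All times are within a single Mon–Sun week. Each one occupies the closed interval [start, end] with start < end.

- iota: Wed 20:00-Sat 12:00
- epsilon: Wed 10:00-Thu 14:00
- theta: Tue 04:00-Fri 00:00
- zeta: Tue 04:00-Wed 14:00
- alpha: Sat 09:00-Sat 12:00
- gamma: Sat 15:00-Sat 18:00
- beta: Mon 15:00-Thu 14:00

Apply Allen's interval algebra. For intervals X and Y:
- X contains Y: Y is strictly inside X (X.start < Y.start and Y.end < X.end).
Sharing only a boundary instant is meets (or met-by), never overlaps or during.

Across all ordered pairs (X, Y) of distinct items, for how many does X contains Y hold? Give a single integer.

Checking all 42 ordered pairs for relation 'contains'; matching pairs in alphabetical order:
(beta, zeta): beta contains zeta ✓
(theta, epsilon): theta contains epsilon ✓
Count: 2.

2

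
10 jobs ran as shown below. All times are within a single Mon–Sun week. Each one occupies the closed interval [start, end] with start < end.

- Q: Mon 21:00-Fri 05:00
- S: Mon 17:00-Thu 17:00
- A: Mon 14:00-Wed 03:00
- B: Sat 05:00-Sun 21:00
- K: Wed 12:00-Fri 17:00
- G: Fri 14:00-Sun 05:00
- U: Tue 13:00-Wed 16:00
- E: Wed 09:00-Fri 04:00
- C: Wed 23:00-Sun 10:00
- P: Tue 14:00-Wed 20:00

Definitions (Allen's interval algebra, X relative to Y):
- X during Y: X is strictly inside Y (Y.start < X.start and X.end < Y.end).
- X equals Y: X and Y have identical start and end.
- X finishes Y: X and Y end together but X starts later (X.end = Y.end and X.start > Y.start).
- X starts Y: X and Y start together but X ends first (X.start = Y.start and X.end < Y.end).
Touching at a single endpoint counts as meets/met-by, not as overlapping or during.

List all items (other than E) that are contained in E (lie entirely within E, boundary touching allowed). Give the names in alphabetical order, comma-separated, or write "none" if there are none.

Target E = [Wed 09:00, Fri 04:00].
A [Mon 14:00, Wed 03:00] → before → no.
B [Sat 05:00, Sun 21:00] → after → no.
C [Wed 23:00, Sun 10:00] → overlapped-by → no.
G [Fri 14:00, Sun 05:00] → after → no.
K [Wed 12:00, Fri 17:00] → overlapped-by → no.
P [Tue 14:00, Wed 20:00] → overlaps → no.
Q [Mon 21:00, Fri 05:00] → contains → no.
S [Mon 17:00, Thu 17:00] → overlaps → no.
U [Tue 13:00, Wed 16:00] → overlaps → no.
Result: none.

none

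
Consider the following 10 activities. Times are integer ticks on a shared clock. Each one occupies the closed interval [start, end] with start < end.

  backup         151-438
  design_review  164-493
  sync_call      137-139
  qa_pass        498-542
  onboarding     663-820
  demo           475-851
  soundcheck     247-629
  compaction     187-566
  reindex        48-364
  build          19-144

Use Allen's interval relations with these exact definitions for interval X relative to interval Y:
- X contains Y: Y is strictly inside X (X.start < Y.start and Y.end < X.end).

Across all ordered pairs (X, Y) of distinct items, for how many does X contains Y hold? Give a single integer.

6

Checking all 90 ordered pairs for relation 'contains'; matching pairs in alphabetical order:
(build, sync_call): build contains sync_call ✓
(compaction, qa_pass): compaction contains qa_pass ✓
(demo, onboarding): demo contains onboarding ✓
(demo, qa_pass): demo contains qa_pass ✓
(reindex, sync_call): reindex contains sync_call ✓
(soundcheck, qa_pass): soundcheck contains qa_pass ✓
Count: 6.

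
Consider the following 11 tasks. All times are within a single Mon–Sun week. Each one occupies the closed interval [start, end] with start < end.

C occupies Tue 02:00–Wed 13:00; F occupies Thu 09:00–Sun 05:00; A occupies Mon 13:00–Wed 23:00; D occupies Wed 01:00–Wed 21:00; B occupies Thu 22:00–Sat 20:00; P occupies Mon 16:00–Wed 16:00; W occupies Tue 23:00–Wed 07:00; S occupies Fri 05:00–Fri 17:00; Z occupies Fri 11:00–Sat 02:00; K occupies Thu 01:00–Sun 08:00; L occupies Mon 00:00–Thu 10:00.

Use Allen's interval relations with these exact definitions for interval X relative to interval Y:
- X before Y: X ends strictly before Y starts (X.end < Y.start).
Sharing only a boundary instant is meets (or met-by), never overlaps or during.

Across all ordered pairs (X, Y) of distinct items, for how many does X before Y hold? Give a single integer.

28

Checking all 110 ordered pairs for relation 'before'; matching pairs in alphabetical order:
(A, B): A before B ✓
(A, F): A before F ✓
(A, K): A before K ✓
(A, S): A before S ✓
(A, Z): A before Z ✓
(C, B): C before B ✓
(C, F): C before F ✓
(C, K): C before K ✓
(C, S): C before S ✓
(C, Z): C before Z ✓
(D, B): D before B ✓
(D, F): D before F ✓
(D, K): D before K ✓
(D, S): D before S ✓
(D, Z): D before Z ✓
(L, B): L before B ✓
(L, S): L before S ✓
(L, Z): L before Z ✓
(P, B): P before B ✓
(P, F): P before F ✓
(P, K): P before K ✓
(P, S): P before S ✓
(P, Z): P before Z ✓
(W, B): W before B ✓
... plus 4 further pairs not listed.
Count: 28.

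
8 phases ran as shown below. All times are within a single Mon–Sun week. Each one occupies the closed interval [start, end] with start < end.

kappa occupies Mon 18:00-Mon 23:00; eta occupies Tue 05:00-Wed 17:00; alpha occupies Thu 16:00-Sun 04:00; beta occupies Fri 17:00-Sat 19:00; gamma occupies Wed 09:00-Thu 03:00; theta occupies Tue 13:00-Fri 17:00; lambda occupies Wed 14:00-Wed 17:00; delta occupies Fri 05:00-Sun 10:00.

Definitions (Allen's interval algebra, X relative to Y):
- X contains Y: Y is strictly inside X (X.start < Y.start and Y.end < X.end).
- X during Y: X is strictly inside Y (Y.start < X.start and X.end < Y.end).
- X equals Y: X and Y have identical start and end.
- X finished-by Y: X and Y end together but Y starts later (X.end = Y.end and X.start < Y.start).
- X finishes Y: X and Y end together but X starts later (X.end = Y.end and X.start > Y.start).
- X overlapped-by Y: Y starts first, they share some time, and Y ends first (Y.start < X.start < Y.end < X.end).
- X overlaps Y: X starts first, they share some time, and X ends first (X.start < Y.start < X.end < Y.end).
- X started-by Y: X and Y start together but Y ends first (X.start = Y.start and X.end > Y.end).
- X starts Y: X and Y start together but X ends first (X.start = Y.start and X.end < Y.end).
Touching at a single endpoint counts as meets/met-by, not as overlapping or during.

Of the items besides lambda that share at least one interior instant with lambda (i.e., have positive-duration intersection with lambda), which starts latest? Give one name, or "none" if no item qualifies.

Target lambda = [Wed 14:00, Wed 17:00].
alpha [Thu 16:00, Sun 04:00] → after → excluded.
beta [Fri 17:00, Sat 19:00] → after → excluded.
delta [Fri 05:00, Sun 10:00] → after → excluded.
eta [Tue 05:00, Wed 17:00] → finished-by → candidate.
gamma [Wed 09:00, Thu 03:00] → contains → candidate.
kappa [Mon 18:00, Mon 23:00] → before → excluded.
theta [Tue 13:00, Fri 17:00] → contains → candidate.
Among candidates, latest start is Wed 09:00 → gamma.

gamma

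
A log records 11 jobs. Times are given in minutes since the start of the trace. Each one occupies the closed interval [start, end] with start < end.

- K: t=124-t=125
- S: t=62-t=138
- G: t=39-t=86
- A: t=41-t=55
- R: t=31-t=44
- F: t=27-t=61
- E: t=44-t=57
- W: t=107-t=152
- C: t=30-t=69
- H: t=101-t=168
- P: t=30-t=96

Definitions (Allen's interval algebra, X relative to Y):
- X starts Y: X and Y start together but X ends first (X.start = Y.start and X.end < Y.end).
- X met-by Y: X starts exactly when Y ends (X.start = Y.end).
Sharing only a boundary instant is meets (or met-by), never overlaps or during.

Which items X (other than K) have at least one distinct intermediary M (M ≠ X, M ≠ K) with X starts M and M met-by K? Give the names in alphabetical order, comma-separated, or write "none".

none

Target K = [t=124, t=125].
Intermediaries M with M met-by K: none.
Union: none.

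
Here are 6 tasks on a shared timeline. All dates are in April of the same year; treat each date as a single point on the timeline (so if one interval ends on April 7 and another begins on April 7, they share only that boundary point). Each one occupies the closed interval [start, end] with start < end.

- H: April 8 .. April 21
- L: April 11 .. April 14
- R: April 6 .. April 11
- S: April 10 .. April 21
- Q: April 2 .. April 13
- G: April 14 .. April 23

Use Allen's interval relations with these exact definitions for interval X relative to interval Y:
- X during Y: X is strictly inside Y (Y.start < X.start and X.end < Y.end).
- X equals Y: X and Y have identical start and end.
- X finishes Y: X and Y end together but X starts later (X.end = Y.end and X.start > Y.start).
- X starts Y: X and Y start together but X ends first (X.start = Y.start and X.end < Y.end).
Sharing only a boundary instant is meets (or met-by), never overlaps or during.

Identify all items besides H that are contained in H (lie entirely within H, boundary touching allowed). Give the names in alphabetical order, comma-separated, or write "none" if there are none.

Target H = [April 8, April 21].
G [April 14, April 23] → overlapped-by → no.
L [April 11, April 14] → during → yes.
Q [April 2, April 13] → overlaps → no.
R [April 6, April 11] → overlaps → no.
S [April 10, April 21] → finishes → yes.
Result: L, S.

L, S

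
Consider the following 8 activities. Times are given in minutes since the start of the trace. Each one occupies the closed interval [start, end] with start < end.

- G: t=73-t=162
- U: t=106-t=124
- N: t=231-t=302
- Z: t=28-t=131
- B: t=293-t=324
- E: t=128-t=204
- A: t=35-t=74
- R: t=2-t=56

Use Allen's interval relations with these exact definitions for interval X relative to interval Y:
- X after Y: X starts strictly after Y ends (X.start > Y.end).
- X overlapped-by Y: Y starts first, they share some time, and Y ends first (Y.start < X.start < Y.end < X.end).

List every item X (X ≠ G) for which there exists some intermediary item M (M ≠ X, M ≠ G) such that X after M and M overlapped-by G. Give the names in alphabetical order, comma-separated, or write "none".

B, N

Target G = [t=73, t=162].
Intermediaries M with M overlapped-by G: E.
Via E — items with X after E: B, N.
Union: B, N.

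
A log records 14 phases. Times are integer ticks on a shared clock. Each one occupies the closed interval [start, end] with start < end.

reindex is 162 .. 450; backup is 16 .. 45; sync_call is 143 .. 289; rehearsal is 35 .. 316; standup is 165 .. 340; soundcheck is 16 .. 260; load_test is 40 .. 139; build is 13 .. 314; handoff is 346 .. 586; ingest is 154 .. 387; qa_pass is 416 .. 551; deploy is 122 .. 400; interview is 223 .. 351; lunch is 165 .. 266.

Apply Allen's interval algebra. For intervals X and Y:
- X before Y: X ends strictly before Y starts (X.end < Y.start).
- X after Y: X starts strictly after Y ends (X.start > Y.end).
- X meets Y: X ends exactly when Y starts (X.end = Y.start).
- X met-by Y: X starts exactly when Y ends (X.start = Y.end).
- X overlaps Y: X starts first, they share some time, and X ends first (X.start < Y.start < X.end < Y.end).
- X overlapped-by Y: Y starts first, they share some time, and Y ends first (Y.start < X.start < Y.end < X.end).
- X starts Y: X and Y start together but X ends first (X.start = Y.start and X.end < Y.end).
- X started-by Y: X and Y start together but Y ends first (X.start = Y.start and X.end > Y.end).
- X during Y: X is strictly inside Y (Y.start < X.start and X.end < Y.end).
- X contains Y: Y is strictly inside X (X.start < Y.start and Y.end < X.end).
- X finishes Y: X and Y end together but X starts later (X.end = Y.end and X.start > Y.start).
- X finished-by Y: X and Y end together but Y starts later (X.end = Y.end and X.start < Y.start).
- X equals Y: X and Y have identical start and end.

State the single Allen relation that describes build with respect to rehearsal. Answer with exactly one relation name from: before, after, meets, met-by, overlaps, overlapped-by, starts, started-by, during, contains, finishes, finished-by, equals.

build = [13, 314]; rehearsal = [35, 316].
Compare endpoints: build.start < rehearsal.start, build.start < rehearsal.end, build.end > rehearsal.start, build.end < rehearsal.end.
That pattern is 'overlaps'.

overlaps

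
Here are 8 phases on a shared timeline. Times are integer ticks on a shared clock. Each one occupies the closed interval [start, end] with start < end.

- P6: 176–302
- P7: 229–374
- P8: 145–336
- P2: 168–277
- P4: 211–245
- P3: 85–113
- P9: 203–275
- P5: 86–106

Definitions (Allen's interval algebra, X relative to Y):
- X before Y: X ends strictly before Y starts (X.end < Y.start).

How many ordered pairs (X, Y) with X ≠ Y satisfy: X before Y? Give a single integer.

Checking all 56 ordered pairs for relation 'before'; matching pairs in alphabetical order:
(P3, P2): P3 before P2 ✓
(P3, P4): P3 before P4 ✓
(P3, P6): P3 before P6 ✓
(P3, P7): P3 before P7 ✓
(P3, P8): P3 before P8 ✓
(P3, P9): P3 before P9 ✓
(P5, P2): P5 before P2 ✓
(P5, P4): P5 before P4 ✓
(P5, P6): P5 before P6 ✓
(P5, P7): P5 before P7 ✓
(P5, P8): P5 before P8 ✓
(P5, P9): P5 before P9 ✓
Count: 12.

12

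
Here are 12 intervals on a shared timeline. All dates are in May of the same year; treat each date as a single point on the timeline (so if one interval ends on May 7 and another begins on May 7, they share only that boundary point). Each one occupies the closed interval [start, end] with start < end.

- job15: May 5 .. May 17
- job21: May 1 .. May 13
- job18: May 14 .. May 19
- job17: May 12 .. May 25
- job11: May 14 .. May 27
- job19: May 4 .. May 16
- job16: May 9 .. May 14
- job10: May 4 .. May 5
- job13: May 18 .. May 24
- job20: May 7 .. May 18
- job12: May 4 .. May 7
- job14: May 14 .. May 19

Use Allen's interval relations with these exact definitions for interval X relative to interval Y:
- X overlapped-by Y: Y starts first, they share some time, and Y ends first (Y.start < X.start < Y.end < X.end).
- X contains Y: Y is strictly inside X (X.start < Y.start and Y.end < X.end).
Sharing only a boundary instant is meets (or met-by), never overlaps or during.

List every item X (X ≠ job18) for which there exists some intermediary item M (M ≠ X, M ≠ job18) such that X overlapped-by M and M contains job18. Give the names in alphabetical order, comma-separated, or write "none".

Target job18 = [May 14, May 19].
Intermediaries M with M contains job18: job17.
Via job17 — items with X overlapped-by job17: job11.
Union: job11.

job11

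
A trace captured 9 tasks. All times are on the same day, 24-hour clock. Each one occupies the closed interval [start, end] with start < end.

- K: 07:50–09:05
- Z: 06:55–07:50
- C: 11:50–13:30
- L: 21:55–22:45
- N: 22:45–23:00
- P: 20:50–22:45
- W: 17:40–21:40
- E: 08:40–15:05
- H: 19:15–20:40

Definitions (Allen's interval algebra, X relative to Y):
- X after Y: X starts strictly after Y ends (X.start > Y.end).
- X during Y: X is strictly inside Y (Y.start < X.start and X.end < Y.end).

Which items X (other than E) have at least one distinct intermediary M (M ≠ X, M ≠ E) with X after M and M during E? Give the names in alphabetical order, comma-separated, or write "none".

H, L, N, P, W

Target E = [08:40, 15:05].
Intermediaries M with M during E: C.
Via C — items with X after C: H, L, N, P, W.
Union: H, L, N, P, W.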